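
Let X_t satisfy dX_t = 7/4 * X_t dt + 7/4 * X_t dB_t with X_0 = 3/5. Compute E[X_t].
E[X_t] = 3*exp(7*t/4)/5

For GBM dX = mu X dt + sigma X dB with X_0 = x_0, apply Itô to Y = log X: dY = (mu - sigma^2/2) dt + sigma dB, so Y_t = log(x_0) + (mu - sigma^2/2) t + sigma B_t and hence X_t = x_0 * exp((mu - sigma^2/2) t + sigma B_t).
With mu = 7/4, sigma = 7/4, x_0 = 3/5, this gives:
  X_t = 3/5 * exp((7/32) * t + (7/4) * B_t).
Since sigma*B_t ~ Normal(0, sigma^2 t), E[exp(sigma*B_t)] = exp(sigma^2 t / 2); so E[X_t] = x_0 * exp((mu - sigma^2/2) t) * exp(sigma^2 t / 2) = x_0 * exp(mu t) = 3*exp(7*t/4)/5.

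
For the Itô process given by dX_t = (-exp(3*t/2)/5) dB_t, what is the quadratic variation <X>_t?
<X>_t = exp(3*t)/75 - 1/75

For an Itô process dX_t = a(t) dt + b(t) dB_t, the quadratic variation is <X>_t = int_0^t b(s)^2 ds (the drift term does not contribute). Here b(s) = -exp(3*s/2)/5, so
  b(s)^2 = exp(3*s)/25.
Integrating from 0 to t:
  <X>_t = int_0^t (exp(3*s)/25) ds = exp(3*t)/75 - 1/75.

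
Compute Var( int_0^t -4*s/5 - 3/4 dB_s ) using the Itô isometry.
Var = t*(256*t^2 + 720*t + 675)/1200

The Itô integral of a deterministic integrand f(s) has mean 0 because each increment f(s) * (B_{s+ds} - B_s) has mean 0. By the Itô isometry:
  Var( int_0^t f(s) dB_s ) = E[ (int_0^t f(s) dB_s)^2 ] = int_0^t f(s)^2 ds.
Here f(s) = -4*s/5 - 3/4, so f(s)^2 = (16*s + 15)^2/400. Integrate:
  int_0^t ((16*s + 15)^2/400) ds = t*(256*t^2 + 720*t + 675)/1200.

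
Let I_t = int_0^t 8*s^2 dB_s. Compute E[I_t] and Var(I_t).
E[I_t] = 0; Var(I_t) = 64*t^5/5

The Itô integral of a deterministic integrand f(s) has mean 0 because each increment f(s) * (B_{s+ds} - B_s) has mean 0. By the Itô isometry:
  Var( int_0^t f(s) dB_s ) = E[ (int_0^t f(s) dB_s)^2 ] = int_0^t f(s)^2 ds.
Here f(s) = 8*s^2, so f(s)^2 = 64*s^4. Integrate:
  int_0^t (64*s^4) ds = 64*t^5/5.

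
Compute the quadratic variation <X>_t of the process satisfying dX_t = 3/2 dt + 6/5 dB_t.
<X>_t = 36*t/25

For an Itô process dX_t = a(t) dt + b(t) dB_t, the quadratic variation is <X>_t = int_0^t b(s)^2 ds (the drift term does not contribute). Here b(s) = 6/5, so
  b(s)^2 = 36/25.
Integrating from 0 to t:
  <X>_t = int_0^t (36/25) ds = 36*t/25.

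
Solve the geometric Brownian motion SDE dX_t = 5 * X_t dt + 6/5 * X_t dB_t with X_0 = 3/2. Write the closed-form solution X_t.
X_t = 3/2 * exp((107/25) * t + (6/5) * B_t)

For GBM dX = mu X dt + sigma X dB with X_0 = x_0, apply Itô to Y = log X: dY = (mu - sigma^2/2) dt + sigma dB, so Y_t = log(x_0) + (mu - sigma^2/2) t + sigma B_t and hence X_t = x_0 * exp((mu - sigma^2/2) t + sigma B_t).
With mu = 5, sigma = 6/5, x_0 = 3/2, this gives:
  X_t = 3/2 * exp((107/25) * t + (6/5) * B_t).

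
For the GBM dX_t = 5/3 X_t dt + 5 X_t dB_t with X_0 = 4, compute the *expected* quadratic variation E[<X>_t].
E[<X>_t] = 240*exp(85*t/3)/17 - 240/17

<X>_t = int_0^t (5 * X_s)^2 ds. Taking expectation inside the integral: E[<X>_t] = 5^2 * int_0^t E[X_s^2] ds. For GBM, E[X_s^2] = x_0^2 * exp((2 mu + sigma^2) s). Integrating:
  E[<X>_t] = 5^2 * 4^2 * (exp((2*(5/3) + 5^2) t) - 1) / (2*(5/3) + 5^2)
           = 5^2 * 4^2 * (exp((85/3) t) - 1) / (85/3) = 240*exp(85*t/3)/17 - 240/17.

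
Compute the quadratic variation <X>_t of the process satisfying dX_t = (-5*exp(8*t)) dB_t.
<X>_t = 25*exp(16*t)/16 - 25/16

For an Itô process dX_t = a(t) dt + b(t) dB_t, the quadratic variation is <X>_t = int_0^t b(s)^2 ds (the drift term does not contribute). Here b(s) = -5*exp(8*s), so
  b(s)^2 = 25*exp(16*s).
Integrating from 0 to t:
  <X>_t = int_0^t (25*exp(16*s)) ds = 25*exp(16*t)/16 - 25/16.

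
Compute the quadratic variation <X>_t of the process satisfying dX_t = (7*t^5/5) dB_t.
<X>_t = 49*t^11/275

For an Itô process dX_t = a(t) dt + b(t) dB_t, the quadratic variation is <X>_t = int_0^t b(s)^2 ds (the drift term does not contribute). Here b(s) = 7*s^5/5, so
  b(s)^2 = 49*s^10/25.
Integrating from 0 to t:
  <X>_t = int_0^t (49*s^10/25) ds = 49*t^11/275.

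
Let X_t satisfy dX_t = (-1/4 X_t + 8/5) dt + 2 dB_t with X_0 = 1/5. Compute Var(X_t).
Var(X_t) = 8 - 8*exp(-t/2)

The variance V(t) = Var(X_t) satisfies V'(t) = 2 a V(t) + c^2 with V(0) = 0 (drift coefficient is linear in X, diffusion is constant). With a = -1/4, c = 2, the solution is
  V(t) = (c^2 / (2 a)) * (exp(2 a t) - 1)
       = (2^2 / (2*(-1/4))) * (exp((-1/2) t) - 1)
       = 8 - 8*exp(-t/2).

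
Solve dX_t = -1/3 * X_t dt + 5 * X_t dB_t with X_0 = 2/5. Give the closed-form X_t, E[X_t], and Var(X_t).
X_t = 2/5 * exp((-77/6) t + (5) B_t); E[X_t] = 2*exp(-t/3)/5; Var(X_t) = (4*exp(25*t) - 4)*exp(-2*t/3)/25

For GBM dX = mu X dt + sigma X dB with X_0 = x_0, apply Itô to Y = log X: dY = (mu - sigma^2/2) dt + sigma dB, so Y_t = log(x_0) + (mu - sigma^2/2) t + sigma B_t and hence X_t = x_0 * exp((mu - sigma^2/2) t + sigma B_t).
With mu = -1/3, sigma = 5, x_0 = 2/5, this gives:
  X_t = 2/5 * exp((-77/6) * t + (5) * B_t).
Since sigma*B_t ~ Normal(0, sigma^2 t), E[exp(sigma*B_t)] = exp(sigma^2 t / 2); so E[X_t] = x_0 * exp((mu - sigma^2/2) t) * exp(sigma^2 t / 2) = x_0 * exp(mu t) = 2*exp(-t/3)/5.
Var(X_t) = E[X_t^2] - (E[X_t])^2 = x_0^2 * exp(2 mu t) * (exp(sigma^2 t) - 1) = (4*exp(25*t) - 4)*exp(-2*t/3)/25.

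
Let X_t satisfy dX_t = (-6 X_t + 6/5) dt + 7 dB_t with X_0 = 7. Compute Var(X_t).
Var(X_t) = 49/12 - 49*exp(-12*t)/12

The variance V(t) = Var(X_t) satisfies V'(t) = 2 a V(t) + c^2 with V(0) = 0 (drift coefficient is linear in X, diffusion is constant). With a = -6, c = 7, the solution is
  V(t) = (c^2 / (2 a)) * (exp(2 a t) - 1)
       = (7^2 / (2*(-6))) * (exp((-12) t) - 1)
       = 49/12 - 49*exp(-12*t)/12.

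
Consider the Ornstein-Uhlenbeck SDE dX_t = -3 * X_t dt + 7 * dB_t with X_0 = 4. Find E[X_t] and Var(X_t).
E[X_t] = 4*exp(-3*t); Var(X_t) = 49/6 - 49*exp(-6*t)/6

The OU SDE dX = -theta X dt + sigma dB admits the integrating factor exp(theta t): d(exp(theta t) X_t) = sigma exp(theta t) dB_t. Integrating from 0 to t:
  X_t = x_0 * exp(-theta t) + sigma * int_0^t exp(-theta (t-s)) dB_s.
The Itô integral has mean 0 and (by the Itô isometry) variance sigma^2 * int_0^t exp(-2 theta (t - s)) ds = sigma^2 * (1 - exp(-2 theta t)) / (2 theta).
With theta = 3, sigma = 7, x_0 = 4:
  E[X_t] = 4 * exp(-3 t) = 4*exp(-3*t)
  Var(X_t) = (7)^2 * (1 - exp(-2*3 t)) / (2 * 3) = 49/6 - 49*exp(-6*t)/6.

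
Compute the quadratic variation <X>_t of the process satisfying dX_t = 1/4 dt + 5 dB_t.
<X>_t = 25*t

For an Itô process dX_t = a(t) dt + b(t) dB_t, the quadratic variation is <X>_t = int_0^t b(s)^2 ds (the drift term does not contribute). Here b(s) = 5, so
  b(s)^2 = 25.
Integrating from 0 to t:
  <X>_t = int_0^t (25) ds = 25*t.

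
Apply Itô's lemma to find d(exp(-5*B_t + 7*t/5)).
d(exp(-5*B_t + 7*t/5)) = (139*exp(-5*B_t + 7*t/5)/10) dt + (-5*exp(-5*B_t + 7*t/5)) dB_t

Itô's formula for f(t, x): d f(t, B_t) = (f_t + (1/2) f_xx) dt + f_x dB_t. Compute partials of f(t, x) = exp(7*t/5 - 5*x):
  f_t(t,x)  = 7*exp(7*t/5 - 5*x)/5
  f_x(t,x)  = -5*exp(7*t/5 - 5*x)
  f_xx(t,x) = 25*exp(7*t/5 - 5*x)
Assemble drift = f_t + (1/2) f_xx = 139*exp(7*t/5 - 5*x)/10 and diffusion = f_x = -5*exp(7*t/5 - 5*x). Substituting x = B_t:
  d(exp(-5*B_t + 7*t/5)) = (139*exp(-5*B_t + 7*t/5)/10) dt + (-5*exp(-5*B_t + 7*t/5)) dB_t.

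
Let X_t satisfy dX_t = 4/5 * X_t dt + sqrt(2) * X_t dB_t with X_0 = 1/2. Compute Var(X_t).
Var(X_t) = (exp(2*t) - 1)*exp(8*t/5)/4

For GBM dX = mu X dt + sigma X dB with X_0 = x_0, apply Itô to Y = log X: dY = (mu - sigma^2/2) dt + sigma dB, so Y_t = log(x_0) + (mu - sigma^2/2) t + sigma B_t and hence X_t = x_0 * exp((mu - sigma^2/2) t + sigma B_t).
With mu = 4/5, sigma = sqrt(2), x_0 = 1/2, this gives:
  X_t = 1/2 * exp((-1/5) * t + (sqrt(2)) * B_t).
Since sigma*B_t ~ Normal(0, sigma^2 t), E[exp(sigma*B_t)] = exp(sigma^2 t / 2); so E[X_t] = x_0 * exp((mu - sigma^2/2) t) * exp(sigma^2 t / 2) = x_0 * exp(mu t) = exp(4*t/5)/2.
Var(X_t) = E[X_t^2] - (E[X_t])^2 = x_0^2 * exp(2 mu t) * (exp(sigma^2 t) - 1) = (exp(2*t) - 1)*exp(8*t/5)/4.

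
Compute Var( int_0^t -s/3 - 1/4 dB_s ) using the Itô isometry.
Var = t*(16*t^2 + 36*t + 27)/432

The Itô integral of a deterministic integrand f(s) has mean 0 because each increment f(s) * (B_{s+ds} - B_s) has mean 0. By the Itô isometry:
  Var( int_0^t f(s) dB_s ) = E[ (int_0^t f(s) dB_s)^2 ] = int_0^t f(s)^2 ds.
Here f(s) = -s/3 - 1/4, so f(s)^2 = (4*s + 3)^2/144. Integrate:
  int_0^t ((4*s + 3)^2/144) ds = t*(16*t^2 + 36*t + 27)/432.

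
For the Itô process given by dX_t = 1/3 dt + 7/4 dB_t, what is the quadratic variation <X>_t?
<X>_t = 49*t/16

For an Itô process dX_t = a(t) dt + b(t) dB_t, the quadratic variation is <X>_t = int_0^t b(s)^2 ds (the drift term does not contribute). Here b(s) = 7/4, so
  b(s)^2 = 49/16.
Integrating from 0 to t:
  <X>_t = int_0^t (49/16) ds = 49*t/16.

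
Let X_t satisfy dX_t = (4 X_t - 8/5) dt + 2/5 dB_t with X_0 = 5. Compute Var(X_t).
Var(X_t) = exp(8*t)/50 - 1/50

The variance V(t) = Var(X_t) satisfies V'(t) = 2 a V(t) + c^2 with V(0) = 0 (drift coefficient is linear in X, diffusion is constant). With a = 4, c = 2/5, the solution is
  V(t) = (c^2 / (2 a)) * (exp(2 a t) - 1)
       = ((2/5)^2 / (2*4)) * (exp(8 t) - 1)
       = exp(8*t)/50 - 1/50.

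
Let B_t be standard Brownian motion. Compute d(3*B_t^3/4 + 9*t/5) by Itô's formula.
d(3*B_t^3/4 + 9*t/5) = (9*B_t/4 + 9/5) dt + (9*B_t^2/4) dB_t

Itô's formula for f(t, x): d f(t, B_t) = (f_t + (1/2) f_xx) dt + f_x dB_t. Compute partials of f(t, x) = 9*t/5 + 3*x^3/4:
  f_t(t,x)  = 9/5
  f_x(t,x)  = 9*x^2/4
  f_xx(t,x) = 9*x/2
Assemble drift = f_t + (1/2) f_xx = 9*x/4 + 9/5 and diffusion = f_x = 9*x^2/4. Substituting x = B_t:
  d(3*B_t^3/4 + 9*t/5) = (9*B_t/4 + 9/5) dt + (9*B_t^2/4) dB_t.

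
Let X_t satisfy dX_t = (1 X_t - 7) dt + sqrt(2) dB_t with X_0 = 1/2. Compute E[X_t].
E[X_t] = 7 - 13*exp(t)/2

Taking expectations and using E[dB_t] = 0, the mean m(t) = E[X_t] satisfies the ODE m'(t) = a m(t) + b with m(0) = x_0. With a = 1, b = -7, x_0 = 1/2, the solution is
  m(t) = x_0 * exp(a t) + (b/a) * (exp(a t) - 1)
       = (1/2) * exp(1 t) + ((-7)/1) * (exp(1 t) - 1)
       = 7 - 13*exp(t)/2.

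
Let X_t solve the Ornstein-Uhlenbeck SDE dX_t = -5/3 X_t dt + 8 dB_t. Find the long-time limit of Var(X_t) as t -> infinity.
lim Var(X_t) = 96/5

The OU SDE dX = -theta X dt + sigma dB admits the integrating factor exp(theta t): d(exp(theta t) X_t) = sigma exp(theta t) dB_t. Integrating from 0 to t gives X_t = x_0 * exp(-theta t) + sigma * int_0^t exp(-theta (t-s)) dB_s for any initial x_0. The Itô integral has variance (by the Itô isometry) sigma^2 * int_0^t exp(-2 theta (t - s)) ds = sigma^2 * (1 - exp(-2 theta t)) / (2 theta), independent of x_0.
With theta = 5/3, sigma = 8:
  Var(X_t) = (8)^2 * (1 - exp(-2*5/3 t)) / (2 * 5/3) = 96/5 - 96*exp(-10*t/3)/5.
As t -> infinity, exp(-2*5/3 t) -> 0, so the stationary variance is sigma^2 / (2 theta) = 96/5.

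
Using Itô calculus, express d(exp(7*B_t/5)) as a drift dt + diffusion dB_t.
d(exp(7*B_t/5)) = (49*exp(7*B_t/5)/50) dt + (7*exp(7*B_t/5)/5) dB_t

Itô's formula for f(B_t) gives d f(B_t) = f'(B_t) dB_t + (1/2) f''(B_t) dt. Compute derivatives of f(x) = exp(7*x/5):
  f'(x)  = 7*exp(7*x/5)/5
  f''(x) = 49*exp(7*x/5)/25
Substitute x = B_t and multiply the f'' term by 1/2:
  drift     = (1/2) * (49*exp(7*x/5)/25) evaluated at B_t = 49*exp(7*B_t/5)/50
  diffusion = (7*exp(7*x/5)/5) evaluated at B_t = 7*exp(7*B_t/5)/5
Therefore d(exp(7*B_t/5)) = (49*exp(7*B_t/5)/50) dt + (7*exp(7*B_t/5)/5) dB_t.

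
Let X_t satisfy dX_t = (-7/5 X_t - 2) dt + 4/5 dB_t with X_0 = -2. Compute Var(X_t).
Var(X_t) = 8/35 - 8*exp(-14*t/5)/35

The variance V(t) = Var(X_t) satisfies V'(t) = 2 a V(t) + c^2 with V(0) = 0 (drift coefficient is linear in X, diffusion is constant). With a = -7/5, c = 4/5, the solution is
  V(t) = (c^2 / (2 a)) * (exp(2 a t) - 1)
       = ((4/5)^2 / (2*(-7/5))) * (exp((-14/5) t) - 1)
       = 8/35 - 8*exp(-14*t/5)/35.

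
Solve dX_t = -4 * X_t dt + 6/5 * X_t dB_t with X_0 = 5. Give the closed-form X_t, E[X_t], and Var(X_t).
X_t = 5 * exp((-118/25) t + (6/5) B_t); E[X_t] = 5*exp(-4*t); Var(X_t) = (25*exp(36*t/25) - 25)*exp(-8*t)

For GBM dX = mu X dt + sigma X dB with X_0 = x_0, apply Itô to Y = log X: dY = (mu - sigma^2/2) dt + sigma dB, so Y_t = log(x_0) + (mu - sigma^2/2) t + sigma B_t and hence X_t = x_0 * exp((mu - sigma^2/2) t + sigma B_t).
With mu = -4, sigma = 6/5, x_0 = 5, this gives:
  X_t = 5 * exp((-118/25) * t + (6/5) * B_t).
Since sigma*B_t ~ Normal(0, sigma^2 t), E[exp(sigma*B_t)] = exp(sigma^2 t / 2); so E[X_t] = x_0 * exp((mu - sigma^2/2) t) * exp(sigma^2 t / 2) = x_0 * exp(mu t) = 5*exp(-4*t).
Var(X_t) = E[X_t^2] - (E[X_t])^2 = x_0^2 * exp(2 mu t) * (exp(sigma^2 t) - 1) = (25*exp(36*t/25) - 25)*exp(-8*t).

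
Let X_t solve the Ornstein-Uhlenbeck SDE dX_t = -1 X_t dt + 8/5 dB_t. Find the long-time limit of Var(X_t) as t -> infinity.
lim Var(X_t) = 32/25

The OU SDE dX = -theta X dt + sigma dB admits the integrating factor exp(theta t): d(exp(theta t) X_t) = sigma exp(theta t) dB_t. Integrating from 0 to t gives X_t = x_0 * exp(-theta t) + sigma * int_0^t exp(-theta (t-s)) dB_s for any initial x_0. The Itô integral has variance (by the Itô isometry) sigma^2 * int_0^t exp(-2 theta (t - s)) ds = sigma^2 * (1 - exp(-2 theta t)) / (2 theta), independent of x_0.
With theta = 1, sigma = 8/5:
  Var(X_t) = (8/5)^2 * (1 - exp(-2*1 t)) / (2 * 1) = 32/25 - 32*exp(-2*t)/25.
As t -> infinity, exp(-2*1 t) -> 0, so the stationary variance is sigma^2 / (2 theta) = 32/25.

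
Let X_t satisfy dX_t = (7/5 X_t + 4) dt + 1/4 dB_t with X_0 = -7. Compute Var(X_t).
Var(X_t) = 5*exp(14*t/5)/224 - 5/224

The variance V(t) = Var(X_t) satisfies V'(t) = 2 a V(t) + c^2 with V(0) = 0 (drift coefficient is linear in X, diffusion is constant). With a = 7/5, c = 1/4, the solution is
  V(t) = (c^2 / (2 a)) * (exp(2 a t) - 1)
       = ((1/4)^2 / (2*(7/5))) * (exp((14/5) t) - 1)
       = 5*exp(14*t/5)/224 - 5/224.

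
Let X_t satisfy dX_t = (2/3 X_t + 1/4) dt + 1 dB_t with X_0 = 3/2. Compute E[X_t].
E[X_t] = 15*exp(2*t/3)/8 - 3/8

Taking expectations and using E[dB_t] = 0, the mean m(t) = E[X_t] satisfies the ODE m'(t) = a m(t) + b with m(0) = x_0. With a = 2/3, b = 1/4, x_0 = 3/2, the solution is
  m(t) = x_0 * exp(a t) + (b/a) * (exp(a t) - 1)
       = (3/2) * exp((2/3) t) + ((1/4)/(2/3)) * (exp((2/3) t) - 1)
       = 15*exp(2*t/3)/8 - 3/8.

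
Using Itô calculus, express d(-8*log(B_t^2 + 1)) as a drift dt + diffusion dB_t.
d(-8*log(B_t^2 + 1)) = (8*(B_t^2 - 1)/(B_t^2 + 1)^2) dt + (-16*B_t/(B_t^2 + 1)) dB_t

Itô's formula for f(B_t) gives d f(B_t) = f'(B_t) dB_t + (1/2) f''(B_t) dt. Compute derivatives of f(x) = -8*log(x^2 + 1):
  f'(x)  = -16*x/(x^2 + 1)
  f''(x) = 16*(x^2 - 1)/(x^2 + 1)^2
Substitute x = B_t and multiply the f'' term by 1/2:
  drift     = (1/2) * (16*(x^2 - 1)/(x^2 + 1)^2) evaluated at B_t = 8*(B_t^2 - 1)/(B_t^2 + 1)^2
  diffusion = (-16*x/(x^2 + 1)) evaluated at B_t = -16*B_t/(B_t^2 + 1)
Therefore d(-8*log(B_t^2 + 1)) = (8*(B_t^2 - 1)/(B_t^2 + 1)^2) dt + (-16*B_t/(B_t^2 + 1)) dB_t.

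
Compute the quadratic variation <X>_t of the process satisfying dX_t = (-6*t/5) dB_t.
<X>_t = 12*t^3/25

For an Itô process dX_t = a(t) dt + b(t) dB_t, the quadratic variation is <X>_t = int_0^t b(s)^2 ds (the drift term does not contribute). Here b(s) = -6*s/5, so
  b(s)^2 = 36*s^2/25.
Integrating from 0 to t:
  <X>_t = int_0^t (36*s^2/25) ds = 12*t^3/25.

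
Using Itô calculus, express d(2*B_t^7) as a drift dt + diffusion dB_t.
d(2*B_t^7) = (42*B_t^5) dt + (14*B_t^6) dB_t

Itô's formula for f(B_t) gives d f(B_t) = f'(B_t) dB_t + (1/2) f''(B_t) dt. Compute derivatives of f(x) = 2*x^7:
  f'(x)  = 14*x^6
  f''(x) = 84*x^5
Substitute x = B_t and multiply the f'' term by 1/2:
  drift     = (1/2) * (84*x^5) evaluated at B_t = 42*B_t^5
  diffusion = (14*x^6) evaluated at B_t = 14*B_t^6
Therefore d(2*B_t^7) = (42*B_t^5) dt + (14*B_t^6) dB_t.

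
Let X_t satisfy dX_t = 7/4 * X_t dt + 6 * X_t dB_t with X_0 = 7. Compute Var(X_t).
Var(X_t) = 49*(exp(36*t) - 1)*exp(7*t/2)

For GBM dX = mu X dt + sigma X dB with X_0 = x_0, apply Itô to Y = log X: dY = (mu - sigma^2/2) dt + sigma dB, so Y_t = log(x_0) + (mu - sigma^2/2) t + sigma B_t and hence X_t = x_0 * exp((mu - sigma^2/2) t + sigma B_t).
With mu = 7/4, sigma = 6, x_0 = 7, this gives:
  X_t = 7 * exp((-65/4) * t + (6) * B_t).
Since sigma*B_t ~ Normal(0, sigma^2 t), E[exp(sigma*B_t)] = exp(sigma^2 t / 2); so E[X_t] = x_0 * exp((mu - sigma^2/2) t) * exp(sigma^2 t / 2) = x_0 * exp(mu t) = 7*exp(7*t/4).
Var(X_t) = E[X_t^2] - (E[X_t])^2 = x_0^2 * exp(2 mu t) * (exp(sigma^2 t) - 1) = 49*(exp(36*t) - 1)*exp(7*t/2).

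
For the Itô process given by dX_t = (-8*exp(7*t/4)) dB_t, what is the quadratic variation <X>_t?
<X>_t = 128*exp(7*t/2)/7 - 128/7

For an Itô process dX_t = a(t) dt + b(t) dB_t, the quadratic variation is <X>_t = int_0^t b(s)^2 ds (the drift term does not contribute). Here b(s) = -8*exp(7*s/4), so
  b(s)^2 = 64*exp(7*s/2).
Integrating from 0 to t:
  <X>_t = int_0^t (64*exp(7*s/2)) ds = 128*exp(7*t/2)/7 - 128/7.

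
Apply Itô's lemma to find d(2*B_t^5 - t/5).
d(2*B_t^5 - t/5) = (20*B_t^3 - 1/5) dt + (10*B_t^4) dB_t

Itô's formula for f(t, x): d f(t, B_t) = (f_t + (1/2) f_xx) dt + f_x dB_t. Compute partials of f(t, x) = -t/5 + 2*x^5:
  f_t(t,x)  = -1/5
  f_x(t,x)  = 10*x^4
  f_xx(t,x) = 40*x^3
Assemble drift = f_t + (1/2) f_xx = 20*x^3 - 1/5 and diffusion = f_x = 10*x^4. Substituting x = B_t:
  d(2*B_t^5 - t/5) = (20*B_t^3 - 1/5) dt + (10*B_t^4) dB_t.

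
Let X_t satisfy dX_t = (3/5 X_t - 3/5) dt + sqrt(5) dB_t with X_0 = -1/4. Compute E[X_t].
E[X_t] = 1 - 5*exp(3*t/5)/4

Taking expectations and using E[dB_t] = 0, the mean m(t) = E[X_t] satisfies the ODE m'(t) = a m(t) + b with m(0) = x_0. With a = 3/5, b = -3/5, x_0 = -1/4, the solution is
  m(t) = x_0 * exp(a t) + (b/a) * (exp(a t) - 1)
       = (-1/4) * exp((3/5) t) + ((-3/5)/(3/5)) * (exp((3/5) t) - 1)
       = 1 - 5*exp(3*t/5)/4.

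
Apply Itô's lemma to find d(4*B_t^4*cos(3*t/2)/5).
d(4*B_t^4*cos(3*t/2)/5) = (6*B_t^2*(-B_t^2*sin(3*t/2) + 4*cos(3*t/2))/5) dt + (16*B_t^3*cos(3*t/2)/5) dB_t

Itô's formula for f(t, x): d f(t, B_t) = (f_t + (1/2) f_xx) dt + f_x dB_t. Compute partials of f(t, x) = 4*x^4*cos(3*t/2)/5:
  f_t(t,x)  = -6*x^4*sin(3*t/2)/5
  f_x(t,x)  = 16*x^3*cos(3*t/2)/5
  f_xx(t,x) = 48*x^2*cos(3*t/2)/5
Assemble drift = f_t + (1/2) f_xx = 6*x^2*(-x^2*sin(3*t/2) + 4*cos(3*t/2))/5 and diffusion = f_x = 16*x^3*cos(3*t/2)/5. Substituting x = B_t:
  d(4*B_t^4*cos(3*t/2)/5) = (6*B_t^2*(-B_t^2*sin(3*t/2) + 4*cos(3*t/2))/5) dt + (16*B_t^3*cos(3*t/2)/5) dB_t.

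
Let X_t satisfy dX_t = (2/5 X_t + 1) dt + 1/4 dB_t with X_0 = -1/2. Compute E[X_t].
E[X_t] = 2*exp(2*t/5) - 5/2

Taking expectations and using E[dB_t] = 0, the mean m(t) = E[X_t] satisfies the ODE m'(t) = a m(t) + b with m(0) = x_0. With a = 2/5, b = 1, x_0 = -1/2, the solution is
  m(t) = x_0 * exp(a t) + (b/a) * (exp(a t) - 1)
       = (-1/2) * exp((2/5) t) + (1/(2/5)) * (exp((2/5) t) - 1)
       = 2*exp(2*t/5) - 5/2.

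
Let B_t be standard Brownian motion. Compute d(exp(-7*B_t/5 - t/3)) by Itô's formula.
d(exp(-7*B_t/5 - t/3)) = (97*exp(-7*B_t/5 - t/3)/150) dt + (-7*exp(-7*B_t/5 - t/3)/5) dB_t

Itô's formula for f(t, x): d f(t, B_t) = (f_t + (1/2) f_xx) dt + f_x dB_t. Compute partials of f(t, x) = exp(-t/3 - 7*x/5):
  f_t(t,x)  = -exp(-t/3 - 7*x/5)/3
  f_x(t,x)  = -7*exp(-t/3 - 7*x/5)/5
  f_xx(t,x) = 49*exp(-t/3 - 7*x/5)/25
Assemble drift = f_t + (1/2) f_xx = 97*exp(-t/3 - 7*x/5)/150 and diffusion = f_x = -7*exp(-t/3 - 7*x/5)/5. Substituting x = B_t:
  d(exp(-7*B_t/5 - t/3)) = (97*exp(-7*B_t/5 - t/3)/150) dt + (-7*exp(-7*B_t/5 - t/3)/5) dB_t.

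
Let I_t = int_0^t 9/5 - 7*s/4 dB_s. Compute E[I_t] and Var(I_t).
E[I_t] = 0; Var(I_t) = t*(1225*t^2 - 3780*t + 3888)/1200

The Itô integral of a deterministic integrand f(s) has mean 0 because each increment f(s) * (B_{s+ds} - B_s) has mean 0. By the Itô isometry:
  Var( int_0^t f(s) dB_s ) = E[ (int_0^t f(s) dB_s)^2 ] = int_0^t f(s)^2 ds.
Here f(s) = 9/5 - 7*s/4, so f(s)^2 = (35*s - 36)^2/400. Integrate:
  int_0^t ((35*s - 36)^2/400) ds = t*(1225*t^2 - 3780*t + 3888)/1200.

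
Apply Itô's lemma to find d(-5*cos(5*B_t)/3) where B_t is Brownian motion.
d(-5*cos(5*B_t)/3) = (125*cos(5*B_t)/6) dt + (25*sin(5*B_t)/3) dB_t

Itô's formula for f(B_t) gives d f(B_t) = f'(B_t) dB_t + (1/2) f''(B_t) dt. Compute derivatives of f(x) = -5*cos(5*x)/3:
  f'(x)  = 25*sin(5*x)/3
  f''(x) = 125*cos(5*x)/3
Substitute x = B_t and multiply the f'' term by 1/2:
  drift     = (1/2) * (125*cos(5*x)/3) evaluated at B_t = 125*cos(5*B_t)/6
  diffusion = (25*sin(5*x)/3) evaluated at B_t = 25*sin(5*B_t)/3
Therefore d(-5*cos(5*B_t)/3) = (125*cos(5*B_t)/6) dt + (25*sin(5*B_t)/3) dB_t.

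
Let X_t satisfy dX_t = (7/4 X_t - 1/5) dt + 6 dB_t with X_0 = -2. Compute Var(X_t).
Var(X_t) = 72*exp(7*t/2)/7 - 72/7

The variance V(t) = Var(X_t) satisfies V'(t) = 2 a V(t) + c^2 with V(0) = 0 (drift coefficient is linear in X, diffusion is constant). With a = 7/4, c = 6, the solution is
  V(t) = (c^2 / (2 a)) * (exp(2 a t) - 1)
       = (6^2 / (2*(7/4))) * (exp((7/2) t) - 1)
       = 72*exp(7*t/2)/7 - 72/7.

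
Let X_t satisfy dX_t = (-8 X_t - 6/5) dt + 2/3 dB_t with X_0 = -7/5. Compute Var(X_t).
Var(X_t) = 1/36 - exp(-16*t)/36

The variance V(t) = Var(X_t) satisfies V'(t) = 2 a V(t) + c^2 with V(0) = 0 (drift coefficient is linear in X, diffusion is constant). With a = -8, c = 2/3, the solution is
  V(t) = (c^2 / (2 a)) * (exp(2 a t) - 1)
       = ((2/3)^2 / (2*(-8))) * (exp((-16) t) - 1)
       = 1/36 - exp(-16*t)/36.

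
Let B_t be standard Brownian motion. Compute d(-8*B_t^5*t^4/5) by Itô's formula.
d(-8*B_t^5*t^4/5) = (B_t^3*t^3*(-32*B_t^2/5 - 16*t)) dt + (-8*B_t^4*t^4) dB_t

Itô's formula for f(t, x): d f(t, B_t) = (f_t + (1/2) f_xx) dt + f_x dB_t. Compute partials of f(t, x) = -8*t^4*x^5/5:
  f_t(t,x)  = -32*t^3*x^5/5
  f_x(t,x)  = -8*t^4*x^4
  f_xx(t,x) = -32*t^4*x^3
Assemble drift = f_t + (1/2) f_xx = t^3*x^3*(-16*t - 32*x^2/5) and diffusion = f_x = -8*t^4*x^4. Substituting x = B_t:
  d(-8*B_t^5*t^4/5) = (B_t^3*t^3*(-32*B_t^2/5 - 16*t)) dt + (-8*B_t^4*t^4) dB_t.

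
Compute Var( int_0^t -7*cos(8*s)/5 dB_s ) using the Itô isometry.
Var = 49*t/50 + 49*sin(8*t)*cos(8*t)/400

The Itô integral of a deterministic integrand f(s) has mean 0 because each increment f(s) * (B_{s+ds} - B_s) has mean 0. By the Itô isometry:
  Var( int_0^t f(s) dB_s ) = E[ (int_0^t f(s) dB_s)^2 ] = int_0^t f(s)^2 ds.
Here f(s) = -7*cos(8*s)/5, so f(s)^2 = 49*cos(8*s)^2/25. Integrate:
  int_0^t (49*cos(8*s)^2/25) ds = 49*t/50 + 49*sin(8*t)*cos(8*t)/400.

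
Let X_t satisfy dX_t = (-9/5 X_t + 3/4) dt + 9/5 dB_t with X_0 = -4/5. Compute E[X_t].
E[X_t] = 5/12 - 73*exp(-9*t/5)/60

Taking expectations and using E[dB_t] = 0, the mean m(t) = E[X_t] satisfies the ODE m'(t) = a m(t) + b with m(0) = x_0. With a = -9/5, b = 3/4, x_0 = -4/5, the solution is
  m(t) = x_0 * exp(a t) + (b/a) * (exp(a t) - 1)
       = (-4/5) * exp((-9/5) t) + ((3/4)/(-9/5)) * (exp((-9/5) t) - 1)
       = 5/12 - 73*exp(-9*t/5)/60.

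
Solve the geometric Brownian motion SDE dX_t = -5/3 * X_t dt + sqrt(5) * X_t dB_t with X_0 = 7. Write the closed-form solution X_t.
X_t = 7 * exp((-25/6) * t + (sqrt(5)) * B_t)

For GBM dX = mu X dt + sigma X dB with X_0 = x_0, apply Itô to Y = log X: dY = (mu - sigma^2/2) dt + sigma dB, so Y_t = log(x_0) + (mu - sigma^2/2) t + sigma B_t and hence X_t = x_0 * exp((mu - sigma^2/2) t + sigma B_t).
With mu = -5/3, sigma = sqrt(5), x_0 = 7, this gives:
  X_t = 7 * exp((-25/6) * t + (sqrt(5)) * B_t).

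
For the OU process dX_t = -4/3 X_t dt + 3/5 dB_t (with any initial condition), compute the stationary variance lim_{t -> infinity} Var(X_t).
lim Var(X_t) = 27/200

The OU SDE dX = -theta X dt + sigma dB admits the integrating factor exp(theta t): d(exp(theta t) X_t) = sigma exp(theta t) dB_t. Integrating from 0 to t gives X_t = x_0 * exp(-theta t) + sigma * int_0^t exp(-theta (t-s)) dB_s for any initial x_0. The Itô integral has variance (by the Itô isometry) sigma^2 * int_0^t exp(-2 theta (t - s)) ds = sigma^2 * (1 - exp(-2 theta t)) / (2 theta), independent of x_0.
With theta = 4/3, sigma = 3/5:
  Var(X_t) = (3/5)^2 * (1 - exp(-2*4/3 t)) / (2 * 4/3) = 27/200 - 27*exp(-8*t/3)/200.
As t -> infinity, exp(-2*4/3 t) -> 0, so the stationary variance is sigma^2 / (2 theta) = 27/200.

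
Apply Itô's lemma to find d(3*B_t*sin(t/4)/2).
d(3*B_t*sin(t/4)/2) = (3*B_t*cos(t/4)/8) dt + (3*sin(t/4)/2) dB_t

Itô's formula for f(t, x): d f(t, B_t) = (f_t + (1/2) f_xx) dt + f_x dB_t. Compute partials of f(t, x) = 3*x*sin(t/4)/2:
  f_t(t,x)  = 3*x*cos(t/4)/8
  f_x(t,x)  = 3*sin(t/4)/2
  f_xx(t,x) = 0
Assemble drift = f_t + (1/2) f_xx = 3*x*cos(t/4)/8 and diffusion = f_x = 3*sin(t/4)/2. Substituting x = B_t:
  d(3*B_t*sin(t/4)/2) = (3*B_t*cos(t/4)/8) dt + (3*sin(t/4)/2) dB_t.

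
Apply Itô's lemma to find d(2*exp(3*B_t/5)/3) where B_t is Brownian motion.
d(2*exp(3*B_t/5)/3) = (3*exp(3*B_t/5)/25) dt + (2*exp(3*B_t/5)/5) dB_t

Itô's formula for f(B_t) gives d f(B_t) = f'(B_t) dB_t + (1/2) f''(B_t) dt. Compute derivatives of f(x) = 2*exp(3*x/5)/3:
  f'(x)  = 2*exp(3*x/5)/5
  f''(x) = 6*exp(3*x/5)/25
Substitute x = B_t and multiply the f'' term by 1/2:
  drift     = (1/2) * (6*exp(3*x/5)/25) evaluated at B_t = 3*exp(3*B_t/5)/25
  diffusion = (2*exp(3*x/5)/5) evaluated at B_t = 2*exp(3*B_t/5)/5
Therefore d(2*exp(3*B_t/5)/3) = (3*exp(3*B_t/5)/25) dt + (2*exp(3*B_t/5)/5) dB_t.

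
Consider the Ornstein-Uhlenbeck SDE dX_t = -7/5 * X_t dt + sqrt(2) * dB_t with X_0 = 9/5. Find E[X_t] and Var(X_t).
E[X_t] = 9*exp(-7*t/5)/5; Var(X_t) = 5/7 - 5*exp(-14*t/5)/7

The OU SDE dX = -theta X dt + sigma dB admits the integrating factor exp(theta t): d(exp(theta t) X_t) = sigma exp(theta t) dB_t. Integrating from 0 to t:
  X_t = x_0 * exp(-theta t) + sigma * int_0^t exp(-theta (t-s)) dB_s.
The Itô integral has mean 0 and (by the Itô isometry) variance sigma^2 * int_0^t exp(-2 theta (t - s)) ds = sigma^2 * (1 - exp(-2 theta t)) / (2 theta).
With theta = 7/5, sigma = sqrt(2), x_0 = 9/5:
  E[X_t] = 9/5 * exp(-7/5 t) = 9*exp(-7*t/5)/5
  Var(X_t) = (sqrt(2))^2 * (1 - exp(-2*7/5 t)) / (2 * 7/5) = 5/7 - 5*exp(-14*t/5)/7.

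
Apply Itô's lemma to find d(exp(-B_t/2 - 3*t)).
d(exp(-B_t/2 - 3*t)) = (-23*exp(-B_t/2 - 3*t)/8) dt + (-exp(-B_t/2 - 3*t)/2) dB_t

Itô's formula for f(t, x): d f(t, B_t) = (f_t + (1/2) f_xx) dt + f_x dB_t. Compute partials of f(t, x) = exp(-3*t - x/2):
  f_t(t,x)  = -3*exp(-3*t - x/2)
  f_x(t,x)  = -exp(-3*t - x/2)/2
  f_xx(t,x) = exp(-3*t - x/2)/4
Assemble drift = f_t + (1/2) f_xx = -23*exp(-3*t - x/2)/8 and diffusion = f_x = -exp(-3*t - x/2)/2. Substituting x = B_t:
  d(exp(-B_t/2 - 3*t)) = (-23*exp(-B_t/2 - 3*t)/8) dt + (-exp(-B_t/2 - 3*t)/2) dB_t.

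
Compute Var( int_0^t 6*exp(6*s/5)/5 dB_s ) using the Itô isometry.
Var = 3*exp(12*t/5)/5 - 3/5

The Itô integral of a deterministic integrand f(s) has mean 0 because each increment f(s) * (B_{s+ds} - B_s) has mean 0. By the Itô isometry:
  Var( int_0^t f(s) dB_s ) = E[ (int_0^t f(s) dB_s)^2 ] = int_0^t f(s)^2 ds.
Here f(s) = 6*exp(6*s/5)/5, so f(s)^2 = 36*exp(12*s/5)/25. Integrate:
  int_0^t (36*exp(12*s/5)/25) ds = 3*exp(12*t/5)/5 - 3/5.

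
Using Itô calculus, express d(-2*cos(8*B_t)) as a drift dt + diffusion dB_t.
d(-2*cos(8*B_t)) = (64*cos(8*B_t)) dt + (16*sin(8*B_t)) dB_t

Itô's formula for f(B_t) gives d f(B_t) = f'(B_t) dB_t + (1/2) f''(B_t) dt. Compute derivatives of f(x) = -2*cos(8*x):
  f'(x)  = 16*sin(8*x)
  f''(x) = 128*cos(8*x)
Substitute x = B_t and multiply the f'' term by 1/2:
  drift     = (1/2) * (128*cos(8*x)) evaluated at B_t = 64*cos(8*B_t)
  diffusion = (16*sin(8*x)) evaluated at B_t = 16*sin(8*B_t)
Therefore d(-2*cos(8*B_t)) = (64*cos(8*B_t)) dt + (16*sin(8*B_t)) dB_t.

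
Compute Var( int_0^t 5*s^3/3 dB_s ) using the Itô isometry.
Var = 25*t^7/63

The Itô integral of a deterministic integrand f(s) has mean 0 because each increment f(s) * (B_{s+ds} - B_s) has mean 0. By the Itô isometry:
  Var( int_0^t f(s) dB_s ) = E[ (int_0^t f(s) dB_s)^2 ] = int_0^t f(s)^2 ds.
Here f(s) = 5*s^3/3, so f(s)^2 = 25*s^6/9. Integrate:
  int_0^t (25*s^6/9) ds = 25*t^7/63.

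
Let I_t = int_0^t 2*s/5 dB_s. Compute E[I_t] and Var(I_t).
E[I_t] = 0; Var(I_t) = 4*t^3/75

The Itô integral of a deterministic integrand f(s) has mean 0 because each increment f(s) * (B_{s+ds} - B_s) has mean 0. By the Itô isometry:
  Var( int_0^t f(s) dB_s ) = E[ (int_0^t f(s) dB_s)^2 ] = int_0^t f(s)^2 ds.
Here f(s) = 2*s/5, so f(s)^2 = 4*s^2/25. Integrate:
  int_0^t (4*s^2/25) ds = 4*t^3/75.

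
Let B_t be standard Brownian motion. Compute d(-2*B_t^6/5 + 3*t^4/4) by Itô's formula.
d(-2*B_t^6/5 + 3*t^4/4) = (-6*B_t^4 + 3*t^3) dt + (-12*B_t^5/5) dB_t

Itô's formula for f(t, x): d f(t, B_t) = (f_t + (1/2) f_xx) dt + f_x dB_t. Compute partials of f(t, x) = 3*t^4/4 - 2*x^6/5:
  f_t(t,x)  = 3*t^3
  f_x(t,x)  = -12*x^5/5
  f_xx(t,x) = -12*x^4
Assemble drift = f_t + (1/2) f_xx = 3*t^3 - 6*x^4 and diffusion = f_x = -12*x^5/5. Substituting x = B_t:
  d(-2*B_t^6/5 + 3*t^4/4) = (-6*B_t^4 + 3*t^3) dt + (-12*B_t^5/5) dB_t.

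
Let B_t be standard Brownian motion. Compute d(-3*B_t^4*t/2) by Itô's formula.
d(-3*B_t^4*t/2) = (3*B_t^2*(-B_t^2 - 6*t)/2) dt + (-6*B_t^3*t) dB_t

Itô's formula for f(t, x): d f(t, B_t) = (f_t + (1/2) f_xx) dt + f_x dB_t. Compute partials of f(t, x) = -3*t*x^4/2:
  f_t(t,x)  = -3*x^4/2
  f_x(t,x)  = -6*t*x^3
  f_xx(t,x) = -18*t*x^2
Assemble drift = f_t + (1/2) f_xx = 3*x^2*(-6*t - x^2)/2 and diffusion = f_x = -6*t*x^3. Substituting x = B_t:
  d(-3*B_t^4*t/2) = (3*B_t^2*(-B_t^2 - 6*t)/2) dt + (-6*B_t^3*t) dB_t.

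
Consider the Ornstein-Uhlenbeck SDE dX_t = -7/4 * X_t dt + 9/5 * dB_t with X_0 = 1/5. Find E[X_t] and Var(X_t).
E[X_t] = exp(-7*t/4)/5; Var(X_t) = 162/175 - 162*exp(-7*t/2)/175

The OU SDE dX = -theta X dt + sigma dB admits the integrating factor exp(theta t): d(exp(theta t) X_t) = sigma exp(theta t) dB_t. Integrating from 0 to t:
  X_t = x_0 * exp(-theta t) + sigma * int_0^t exp(-theta (t-s)) dB_s.
The Itô integral has mean 0 and (by the Itô isometry) variance sigma^2 * int_0^t exp(-2 theta (t - s)) ds = sigma^2 * (1 - exp(-2 theta t)) / (2 theta).
With theta = 7/4, sigma = 9/5, x_0 = 1/5:
  E[X_t] = 1/5 * exp(-7/4 t) = exp(-7*t/4)/5
  Var(X_t) = (9/5)^2 * (1 - exp(-2*7/4 t)) / (2 * 7/4) = 162/175 - 162*exp(-7*t/2)/175.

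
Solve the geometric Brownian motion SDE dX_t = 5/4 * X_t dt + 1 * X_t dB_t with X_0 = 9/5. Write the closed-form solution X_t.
X_t = 9/5 * exp((3/4) * t + (1) * B_t)

For GBM dX = mu X dt + sigma X dB with X_0 = x_0, apply Itô to Y = log X: dY = (mu - sigma^2/2) dt + sigma dB, so Y_t = log(x_0) + (mu - sigma^2/2) t + sigma B_t and hence X_t = x_0 * exp((mu - sigma^2/2) t + sigma B_t).
With mu = 5/4, sigma = 1, x_0 = 9/5, this gives:
  X_t = 9/5 * exp((3/4) * t + (1) * B_t).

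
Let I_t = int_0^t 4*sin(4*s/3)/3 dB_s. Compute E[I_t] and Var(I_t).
E[I_t] = 0; Var(I_t) = 8*t/9 - 2*sin(4*t/3)*cos(4*t/3)/3

The Itô integral of a deterministic integrand f(s) has mean 0 because each increment f(s) * (B_{s+ds} - B_s) has mean 0. By the Itô isometry:
  Var( int_0^t f(s) dB_s ) = E[ (int_0^t f(s) dB_s)^2 ] = int_0^t f(s)^2 ds.
Here f(s) = 4*sin(4*s/3)/3, so f(s)^2 = 16*sin(4*s/3)^2/9. Integrate:
  int_0^t (16*sin(4*s/3)^2/9) ds = 8*t/9 - 2*sin(4*t/3)*cos(4*t/3)/3.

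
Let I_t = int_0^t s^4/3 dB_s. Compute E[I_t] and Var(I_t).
E[I_t] = 0; Var(I_t) = t^9/81

The Itô integral of a deterministic integrand f(s) has mean 0 because each increment f(s) * (B_{s+ds} - B_s) has mean 0. By the Itô isometry:
  Var( int_0^t f(s) dB_s ) = E[ (int_0^t f(s) dB_s)^2 ] = int_0^t f(s)^2 ds.
Here f(s) = s^4/3, so f(s)^2 = s^8/9. Integrate:
  int_0^t (s^8/9) ds = t^9/81.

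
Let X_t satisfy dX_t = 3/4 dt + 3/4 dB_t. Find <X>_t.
<X>_t = 9*t/16

For an Itô process dX_t = a(t) dt + b(t) dB_t, the quadratic variation is <X>_t = int_0^t b(s)^2 ds (the drift term does not contribute). Here b(s) = 3/4, so
  b(s)^2 = 9/16.
Integrating from 0 to t:
  <X>_t = int_0^t (9/16) ds = 9*t/16.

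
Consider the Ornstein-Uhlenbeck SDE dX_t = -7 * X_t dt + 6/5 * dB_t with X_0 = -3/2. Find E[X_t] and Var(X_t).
E[X_t] = -3*exp(-7*t)/2; Var(X_t) = 18/175 - 18*exp(-14*t)/175

The OU SDE dX = -theta X dt + sigma dB admits the integrating factor exp(theta t): d(exp(theta t) X_t) = sigma exp(theta t) dB_t. Integrating from 0 to t:
  X_t = x_0 * exp(-theta t) + sigma * int_0^t exp(-theta (t-s)) dB_s.
The Itô integral has mean 0 and (by the Itô isometry) variance sigma^2 * int_0^t exp(-2 theta (t - s)) ds = sigma^2 * (1 - exp(-2 theta t)) / (2 theta).
With theta = 7, sigma = 6/5, x_0 = -3/2:
  E[X_t] = -3/2 * exp(-7 t) = -3*exp(-7*t)/2
  Var(X_t) = (6/5)^2 * (1 - exp(-2*7 t)) / (2 * 7) = 18/175 - 18*exp(-14*t)/175.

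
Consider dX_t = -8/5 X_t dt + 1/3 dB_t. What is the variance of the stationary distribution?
lim Var(X_t) = 5/144

The OU SDE dX = -theta X dt + sigma dB admits the integrating factor exp(theta t): d(exp(theta t) X_t) = sigma exp(theta t) dB_t. Integrating from 0 to t gives X_t = x_0 * exp(-theta t) + sigma * int_0^t exp(-theta (t-s)) dB_s for any initial x_0. The Itô integral has variance (by the Itô isometry) sigma^2 * int_0^t exp(-2 theta (t - s)) ds = sigma^2 * (1 - exp(-2 theta t)) / (2 theta), independent of x_0.
With theta = 8/5, sigma = 1/3:
  Var(X_t) = (1/3)^2 * (1 - exp(-2*8/5 t)) / (2 * 8/5) = 5/144 - 5*exp(-16*t/5)/144.
As t -> infinity, exp(-2*8/5 t) -> 0, so the stationary variance is sigma^2 / (2 theta) = 5/144.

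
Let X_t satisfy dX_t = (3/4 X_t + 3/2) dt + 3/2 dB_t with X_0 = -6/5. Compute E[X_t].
E[X_t] = 4*exp(3*t/4)/5 - 2

Taking expectations and using E[dB_t] = 0, the mean m(t) = E[X_t] satisfies the ODE m'(t) = a m(t) + b with m(0) = x_0. With a = 3/4, b = 3/2, x_0 = -6/5, the solution is
  m(t) = x_0 * exp(a t) + (b/a) * (exp(a t) - 1)
       = (-6/5) * exp((3/4) t) + ((3/2)/(3/4)) * (exp((3/4) t) - 1)
       = 4*exp(3*t/4)/5 - 2.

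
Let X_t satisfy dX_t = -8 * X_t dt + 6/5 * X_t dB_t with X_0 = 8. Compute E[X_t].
E[X_t] = 8*exp(-8*t)

For GBM dX = mu X dt + sigma X dB with X_0 = x_0, apply Itô to Y = log X: dY = (mu - sigma^2/2) dt + sigma dB, so Y_t = log(x_0) + (mu - sigma^2/2) t + sigma B_t and hence X_t = x_0 * exp((mu - sigma^2/2) t + sigma B_t).
With mu = -8, sigma = 6/5, x_0 = 8, this gives:
  X_t = 8 * exp((-218/25) * t + (6/5) * B_t).
Since sigma*B_t ~ Normal(0, sigma^2 t), E[exp(sigma*B_t)] = exp(sigma^2 t / 2); so E[X_t] = x_0 * exp((mu - sigma^2/2) t) * exp(sigma^2 t / 2) = x_0 * exp(mu t) = 8*exp(-8*t).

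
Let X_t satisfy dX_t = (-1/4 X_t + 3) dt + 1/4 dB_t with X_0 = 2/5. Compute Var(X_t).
Var(X_t) = 1/8 - exp(-t/2)/8

The variance V(t) = Var(X_t) satisfies V'(t) = 2 a V(t) + c^2 with V(0) = 0 (drift coefficient is linear in X, diffusion is constant). With a = -1/4, c = 1/4, the solution is
  V(t) = (c^2 / (2 a)) * (exp(2 a t) - 1)
       = ((1/4)^2 / (2*(-1/4))) * (exp((-1/2) t) - 1)
       = 1/8 - exp(-t/2)/8.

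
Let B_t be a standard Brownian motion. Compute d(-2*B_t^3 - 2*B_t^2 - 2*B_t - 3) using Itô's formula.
d(-2*B_t^3 - 2*B_t^2 - 2*B_t - 3) = (-6*B_t - 2) dt + (-6*B_t^2 - 4*B_t - 2) dB_t

Itô's formula for f(B_t) gives d f(B_t) = f'(B_t) dB_t + (1/2) f''(B_t) dt. Compute derivatives of f(x) = -2*x^3 - 2*x^2 - 2*x - 3:
  f'(x)  = -6*x^2 - 4*x - 2
  f''(x) = -12*x - 4
Substitute x = B_t and multiply the f'' term by 1/2:
  drift     = (1/2) * (-12*x - 4) evaluated at B_t = -6*B_t - 2
  diffusion = (-6*x^2 - 4*x - 2) evaluated at B_t = -6*B_t^2 - 4*B_t - 2
Therefore d(-2*B_t^3 - 2*B_t^2 - 2*B_t - 3) = (-6*B_t - 2) dt + (-6*B_t^2 - 4*B_t - 2) dB_t.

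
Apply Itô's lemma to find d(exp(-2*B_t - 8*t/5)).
d(exp(-2*B_t - 8*t/5)) = (2*exp(-2*B_t - 8*t/5)/5) dt + (-2*exp(-2*B_t - 8*t/5)) dB_t

Itô's formula for f(t, x): d f(t, B_t) = (f_t + (1/2) f_xx) dt + f_x dB_t. Compute partials of f(t, x) = exp(-8*t/5 - 2*x):
  f_t(t,x)  = -8*exp(-8*t/5 - 2*x)/5
  f_x(t,x)  = -2*exp(-8*t/5 - 2*x)
  f_xx(t,x) = 4*exp(-8*t/5 - 2*x)
Assemble drift = f_t + (1/2) f_xx = 2*exp(-8*t/5 - 2*x)/5 and diffusion = f_x = -2*exp(-8*t/5 - 2*x). Substituting x = B_t:
  d(exp(-2*B_t - 8*t/5)) = (2*exp(-2*B_t - 8*t/5)/5) dt + (-2*exp(-2*B_t - 8*t/5)) dB_t.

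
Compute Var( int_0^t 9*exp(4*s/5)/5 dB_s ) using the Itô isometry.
Var = 81*exp(8*t/5)/40 - 81/40

The Itô integral of a deterministic integrand f(s) has mean 0 because each increment f(s) * (B_{s+ds} - B_s) has mean 0. By the Itô isometry:
  Var( int_0^t f(s) dB_s ) = E[ (int_0^t f(s) dB_s)^2 ] = int_0^t f(s)^2 ds.
Here f(s) = 9*exp(4*s/5)/5, so f(s)^2 = 81*exp(8*s/5)/25. Integrate:
  int_0^t (81*exp(8*s/5)/25) ds = 81*exp(8*t/5)/40 - 81/40.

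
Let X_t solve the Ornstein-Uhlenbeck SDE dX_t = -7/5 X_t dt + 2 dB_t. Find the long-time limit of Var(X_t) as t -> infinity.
lim Var(X_t) = 10/7

The OU SDE dX = -theta X dt + sigma dB admits the integrating factor exp(theta t): d(exp(theta t) X_t) = sigma exp(theta t) dB_t. Integrating from 0 to t gives X_t = x_0 * exp(-theta t) + sigma * int_0^t exp(-theta (t-s)) dB_s for any initial x_0. The Itô integral has variance (by the Itô isometry) sigma^2 * int_0^t exp(-2 theta (t - s)) ds = sigma^2 * (1 - exp(-2 theta t)) / (2 theta), independent of x_0.
With theta = 7/5, sigma = 2:
  Var(X_t) = (2)^2 * (1 - exp(-2*7/5 t)) / (2 * 7/5) = 10/7 - 10*exp(-14*t/5)/7.
As t -> infinity, exp(-2*7/5 t) -> 0, so the stationary variance is sigma^2 / (2 theta) = 10/7.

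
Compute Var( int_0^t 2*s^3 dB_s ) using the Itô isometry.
Var = 4*t^7/7

The Itô integral of a deterministic integrand f(s) has mean 0 because each increment f(s) * (B_{s+ds} - B_s) has mean 0. By the Itô isometry:
  Var( int_0^t f(s) dB_s ) = E[ (int_0^t f(s) dB_s)^2 ] = int_0^t f(s)^2 ds.
Here f(s) = 2*s^3, so f(s)^2 = 4*s^6. Integrate:
  int_0^t (4*s^6) ds = 4*t^7/7.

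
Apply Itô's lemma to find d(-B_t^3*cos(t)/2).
d(-B_t^3*cos(t)/2) = (B_t*(B_t^2*sin(t) - 3*cos(t))/2) dt + (-3*B_t^2*cos(t)/2) dB_t

Itô's formula for f(t, x): d f(t, B_t) = (f_t + (1/2) f_xx) dt + f_x dB_t. Compute partials of f(t, x) = -x^3*cos(t)/2:
  f_t(t,x)  = x^3*sin(t)/2
  f_x(t,x)  = -3*x^2*cos(t)/2
  f_xx(t,x) = -3*x*cos(t)
Assemble drift = f_t + (1/2) f_xx = x*(x^2*sin(t) - 3*cos(t))/2 and diffusion = f_x = -3*x^2*cos(t)/2. Substituting x = B_t:
  d(-B_t^3*cos(t)/2) = (B_t*(B_t^2*sin(t) - 3*cos(t))/2) dt + (-3*B_t^2*cos(t)/2) dB_t.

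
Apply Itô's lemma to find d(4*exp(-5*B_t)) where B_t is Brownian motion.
d(4*exp(-5*B_t)) = (50*exp(-5*B_t)) dt + (-20*exp(-5*B_t)) dB_t

Itô's formula for f(B_t) gives d f(B_t) = f'(B_t) dB_t + (1/2) f''(B_t) dt. Compute derivatives of f(x) = 4*exp(-5*x):
  f'(x)  = -20*exp(-5*x)
  f''(x) = 100*exp(-5*x)
Substitute x = B_t and multiply the f'' term by 1/2:
  drift     = (1/2) * (100*exp(-5*x)) evaluated at B_t = 50*exp(-5*B_t)
  diffusion = (-20*exp(-5*x)) evaluated at B_t = -20*exp(-5*B_t)
Therefore d(4*exp(-5*B_t)) = (50*exp(-5*B_t)) dt + (-20*exp(-5*B_t)) dB_t.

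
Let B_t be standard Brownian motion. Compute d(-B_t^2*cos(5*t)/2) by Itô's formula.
d(-B_t^2*cos(5*t)/2) = (5*B_t^2*sin(5*t)/2 - cos(5*t)/2) dt + (-B_t*cos(5*t)) dB_t

Itô's formula for f(t, x): d f(t, B_t) = (f_t + (1/2) f_xx) dt + f_x dB_t. Compute partials of f(t, x) = -x^2*cos(5*t)/2:
  f_t(t,x)  = 5*x^2*sin(5*t)/2
  f_x(t,x)  = -x*cos(5*t)
  f_xx(t,x) = -cos(5*t)
Assemble drift = f_t + (1/2) f_xx = 5*x^2*sin(5*t)/2 - cos(5*t)/2 and diffusion = f_x = -x*cos(5*t). Substituting x = B_t:
  d(-B_t^2*cos(5*t)/2) = (5*B_t^2*sin(5*t)/2 - cos(5*t)/2) dt + (-B_t*cos(5*t)) dB_t.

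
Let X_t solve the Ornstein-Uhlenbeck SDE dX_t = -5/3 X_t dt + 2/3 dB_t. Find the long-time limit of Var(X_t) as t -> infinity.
lim Var(X_t) = 2/15

The OU SDE dX = -theta X dt + sigma dB admits the integrating factor exp(theta t): d(exp(theta t) X_t) = sigma exp(theta t) dB_t. Integrating from 0 to t gives X_t = x_0 * exp(-theta t) + sigma * int_0^t exp(-theta (t-s)) dB_s for any initial x_0. The Itô integral has variance (by the Itô isometry) sigma^2 * int_0^t exp(-2 theta (t - s)) ds = sigma^2 * (1 - exp(-2 theta t)) / (2 theta), independent of x_0.
With theta = 5/3, sigma = 2/3:
  Var(X_t) = (2/3)^2 * (1 - exp(-2*5/3 t)) / (2 * 5/3) = 2/15 - 2*exp(-10*t/3)/15.
As t -> infinity, exp(-2*5/3 t) -> 0, so the stationary variance is sigma^2 / (2 theta) = 2/15.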